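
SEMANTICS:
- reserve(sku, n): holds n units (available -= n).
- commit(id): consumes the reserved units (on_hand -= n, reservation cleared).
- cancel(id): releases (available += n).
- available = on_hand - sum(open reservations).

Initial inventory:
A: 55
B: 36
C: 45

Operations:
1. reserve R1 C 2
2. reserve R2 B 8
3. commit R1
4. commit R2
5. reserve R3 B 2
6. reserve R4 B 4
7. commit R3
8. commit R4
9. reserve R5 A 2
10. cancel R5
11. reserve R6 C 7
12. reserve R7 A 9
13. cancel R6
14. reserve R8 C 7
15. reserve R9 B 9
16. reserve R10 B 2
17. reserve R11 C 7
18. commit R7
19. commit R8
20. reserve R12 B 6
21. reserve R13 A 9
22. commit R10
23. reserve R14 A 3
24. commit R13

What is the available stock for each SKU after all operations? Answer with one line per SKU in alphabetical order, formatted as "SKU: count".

Step 1: reserve R1 C 2 -> on_hand[A=55 B=36 C=45] avail[A=55 B=36 C=43] open={R1}
Step 2: reserve R2 B 8 -> on_hand[A=55 B=36 C=45] avail[A=55 B=28 C=43] open={R1,R2}
Step 3: commit R1 -> on_hand[A=55 B=36 C=43] avail[A=55 B=28 C=43] open={R2}
Step 4: commit R2 -> on_hand[A=55 B=28 C=43] avail[A=55 B=28 C=43] open={}
Step 5: reserve R3 B 2 -> on_hand[A=55 B=28 C=43] avail[A=55 B=26 C=43] open={R3}
Step 6: reserve R4 B 4 -> on_hand[A=55 B=28 C=43] avail[A=55 B=22 C=43] open={R3,R4}
Step 7: commit R3 -> on_hand[A=55 B=26 C=43] avail[A=55 B=22 C=43] open={R4}
Step 8: commit R4 -> on_hand[A=55 B=22 C=43] avail[A=55 B=22 C=43] open={}
Step 9: reserve R5 A 2 -> on_hand[A=55 B=22 C=43] avail[A=53 B=22 C=43] open={R5}
Step 10: cancel R5 -> on_hand[A=55 B=22 C=43] avail[A=55 B=22 C=43] open={}
Step 11: reserve R6 C 7 -> on_hand[A=55 B=22 C=43] avail[A=55 B=22 C=36] open={R6}
Step 12: reserve R7 A 9 -> on_hand[A=55 B=22 C=43] avail[A=46 B=22 C=36] open={R6,R7}
Step 13: cancel R6 -> on_hand[A=55 B=22 C=43] avail[A=46 B=22 C=43] open={R7}
Step 14: reserve R8 C 7 -> on_hand[A=55 B=22 C=43] avail[A=46 B=22 C=36] open={R7,R8}
Step 15: reserve R9 B 9 -> on_hand[A=55 B=22 C=43] avail[A=46 B=13 C=36] open={R7,R8,R9}
Step 16: reserve R10 B 2 -> on_hand[A=55 B=22 C=43] avail[A=46 B=11 C=36] open={R10,R7,R8,R9}
Step 17: reserve R11 C 7 -> on_hand[A=55 B=22 C=43] avail[A=46 B=11 C=29] open={R10,R11,R7,R8,R9}
Step 18: commit R7 -> on_hand[A=46 B=22 C=43] avail[A=46 B=11 C=29] open={R10,R11,R8,R9}
Step 19: commit R8 -> on_hand[A=46 B=22 C=36] avail[A=46 B=11 C=29] open={R10,R11,R9}
Step 20: reserve R12 B 6 -> on_hand[A=46 B=22 C=36] avail[A=46 B=5 C=29] open={R10,R11,R12,R9}
Step 21: reserve R13 A 9 -> on_hand[A=46 B=22 C=36] avail[A=37 B=5 C=29] open={R10,R11,R12,R13,R9}
Step 22: commit R10 -> on_hand[A=46 B=20 C=36] avail[A=37 B=5 C=29] open={R11,R12,R13,R9}
Step 23: reserve R14 A 3 -> on_hand[A=46 B=20 C=36] avail[A=34 B=5 C=29] open={R11,R12,R13,R14,R9}
Step 24: commit R13 -> on_hand[A=37 B=20 C=36] avail[A=34 B=5 C=29] open={R11,R12,R14,R9}

Answer: A: 34
B: 5
C: 29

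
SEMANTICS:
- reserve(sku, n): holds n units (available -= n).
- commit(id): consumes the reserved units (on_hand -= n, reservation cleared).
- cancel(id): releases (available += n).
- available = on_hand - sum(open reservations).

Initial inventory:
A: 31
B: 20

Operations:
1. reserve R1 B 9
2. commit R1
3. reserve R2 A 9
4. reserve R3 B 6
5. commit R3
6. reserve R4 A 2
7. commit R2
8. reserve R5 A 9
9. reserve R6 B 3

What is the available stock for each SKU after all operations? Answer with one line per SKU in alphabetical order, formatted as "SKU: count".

Answer: A: 11
B: 2

Derivation:
Step 1: reserve R1 B 9 -> on_hand[A=31 B=20] avail[A=31 B=11] open={R1}
Step 2: commit R1 -> on_hand[A=31 B=11] avail[A=31 B=11] open={}
Step 3: reserve R2 A 9 -> on_hand[A=31 B=11] avail[A=22 B=11] open={R2}
Step 4: reserve R3 B 6 -> on_hand[A=31 B=11] avail[A=22 B=5] open={R2,R3}
Step 5: commit R3 -> on_hand[A=31 B=5] avail[A=22 B=5] open={R2}
Step 6: reserve R4 A 2 -> on_hand[A=31 B=5] avail[A=20 B=5] open={R2,R4}
Step 7: commit R2 -> on_hand[A=22 B=5] avail[A=20 B=5] open={R4}
Step 8: reserve R5 A 9 -> on_hand[A=22 B=5] avail[A=11 B=5] open={R4,R5}
Step 9: reserve R6 B 3 -> on_hand[A=22 B=5] avail[A=11 B=2] open={R4,R5,R6}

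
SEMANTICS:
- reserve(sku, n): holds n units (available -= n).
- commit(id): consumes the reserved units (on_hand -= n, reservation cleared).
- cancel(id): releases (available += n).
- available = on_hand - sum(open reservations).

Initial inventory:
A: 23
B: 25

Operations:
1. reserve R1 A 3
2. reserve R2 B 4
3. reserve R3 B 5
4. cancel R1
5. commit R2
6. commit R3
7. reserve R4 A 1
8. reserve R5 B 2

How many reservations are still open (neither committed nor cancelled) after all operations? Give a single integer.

Step 1: reserve R1 A 3 -> on_hand[A=23 B=25] avail[A=20 B=25] open={R1}
Step 2: reserve R2 B 4 -> on_hand[A=23 B=25] avail[A=20 B=21] open={R1,R2}
Step 3: reserve R3 B 5 -> on_hand[A=23 B=25] avail[A=20 B=16] open={R1,R2,R3}
Step 4: cancel R1 -> on_hand[A=23 B=25] avail[A=23 B=16] open={R2,R3}
Step 5: commit R2 -> on_hand[A=23 B=21] avail[A=23 B=16] open={R3}
Step 6: commit R3 -> on_hand[A=23 B=16] avail[A=23 B=16] open={}
Step 7: reserve R4 A 1 -> on_hand[A=23 B=16] avail[A=22 B=16] open={R4}
Step 8: reserve R5 B 2 -> on_hand[A=23 B=16] avail[A=22 B=14] open={R4,R5}
Open reservations: ['R4', 'R5'] -> 2

Answer: 2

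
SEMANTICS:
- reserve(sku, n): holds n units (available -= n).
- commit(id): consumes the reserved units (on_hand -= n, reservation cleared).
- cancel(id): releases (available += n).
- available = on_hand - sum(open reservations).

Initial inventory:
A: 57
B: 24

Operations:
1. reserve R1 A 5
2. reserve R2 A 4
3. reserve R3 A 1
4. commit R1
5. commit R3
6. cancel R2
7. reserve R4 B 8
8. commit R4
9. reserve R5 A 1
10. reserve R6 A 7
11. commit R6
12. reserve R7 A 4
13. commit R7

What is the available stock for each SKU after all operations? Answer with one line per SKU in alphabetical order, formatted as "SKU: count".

Answer: A: 39
B: 16

Derivation:
Step 1: reserve R1 A 5 -> on_hand[A=57 B=24] avail[A=52 B=24] open={R1}
Step 2: reserve R2 A 4 -> on_hand[A=57 B=24] avail[A=48 B=24] open={R1,R2}
Step 3: reserve R3 A 1 -> on_hand[A=57 B=24] avail[A=47 B=24] open={R1,R2,R3}
Step 4: commit R1 -> on_hand[A=52 B=24] avail[A=47 B=24] open={R2,R3}
Step 5: commit R3 -> on_hand[A=51 B=24] avail[A=47 B=24] open={R2}
Step 6: cancel R2 -> on_hand[A=51 B=24] avail[A=51 B=24] open={}
Step 7: reserve R4 B 8 -> on_hand[A=51 B=24] avail[A=51 B=16] open={R4}
Step 8: commit R4 -> on_hand[A=51 B=16] avail[A=51 B=16] open={}
Step 9: reserve R5 A 1 -> on_hand[A=51 B=16] avail[A=50 B=16] open={R5}
Step 10: reserve R6 A 7 -> on_hand[A=51 B=16] avail[A=43 B=16] open={R5,R6}
Step 11: commit R6 -> on_hand[A=44 B=16] avail[A=43 B=16] open={R5}
Step 12: reserve R7 A 4 -> on_hand[A=44 B=16] avail[A=39 B=16] open={R5,R7}
Step 13: commit R7 -> on_hand[A=40 B=16] avail[A=39 B=16] open={R5}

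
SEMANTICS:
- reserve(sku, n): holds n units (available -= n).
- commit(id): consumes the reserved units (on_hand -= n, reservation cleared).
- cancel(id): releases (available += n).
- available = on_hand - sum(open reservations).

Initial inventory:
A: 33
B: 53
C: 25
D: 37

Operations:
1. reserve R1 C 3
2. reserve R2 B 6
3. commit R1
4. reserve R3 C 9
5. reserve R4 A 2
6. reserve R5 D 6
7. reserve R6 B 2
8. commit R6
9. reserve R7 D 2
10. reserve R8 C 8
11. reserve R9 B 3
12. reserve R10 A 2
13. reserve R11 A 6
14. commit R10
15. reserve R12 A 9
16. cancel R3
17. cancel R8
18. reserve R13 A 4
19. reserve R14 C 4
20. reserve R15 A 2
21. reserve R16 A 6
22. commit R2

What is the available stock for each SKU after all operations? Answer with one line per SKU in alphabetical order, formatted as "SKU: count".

Answer: A: 2
B: 42
C: 18
D: 29

Derivation:
Step 1: reserve R1 C 3 -> on_hand[A=33 B=53 C=25 D=37] avail[A=33 B=53 C=22 D=37] open={R1}
Step 2: reserve R2 B 6 -> on_hand[A=33 B=53 C=25 D=37] avail[A=33 B=47 C=22 D=37] open={R1,R2}
Step 3: commit R1 -> on_hand[A=33 B=53 C=22 D=37] avail[A=33 B=47 C=22 D=37] open={R2}
Step 4: reserve R3 C 9 -> on_hand[A=33 B=53 C=22 D=37] avail[A=33 B=47 C=13 D=37] open={R2,R3}
Step 5: reserve R4 A 2 -> on_hand[A=33 B=53 C=22 D=37] avail[A=31 B=47 C=13 D=37] open={R2,R3,R4}
Step 6: reserve R5 D 6 -> on_hand[A=33 B=53 C=22 D=37] avail[A=31 B=47 C=13 D=31] open={R2,R3,R4,R5}
Step 7: reserve R6 B 2 -> on_hand[A=33 B=53 C=22 D=37] avail[A=31 B=45 C=13 D=31] open={R2,R3,R4,R5,R6}
Step 8: commit R6 -> on_hand[A=33 B=51 C=22 D=37] avail[A=31 B=45 C=13 D=31] open={R2,R3,R4,R5}
Step 9: reserve R7 D 2 -> on_hand[A=33 B=51 C=22 D=37] avail[A=31 B=45 C=13 D=29] open={R2,R3,R4,R5,R7}
Step 10: reserve R8 C 8 -> on_hand[A=33 B=51 C=22 D=37] avail[A=31 B=45 C=5 D=29] open={R2,R3,R4,R5,R7,R8}
Step 11: reserve R9 B 3 -> on_hand[A=33 B=51 C=22 D=37] avail[A=31 B=42 C=5 D=29] open={R2,R3,R4,R5,R7,R8,R9}
Step 12: reserve R10 A 2 -> on_hand[A=33 B=51 C=22 D=37] avail[A=29 B=42 C=5 D=29] open={R10,R2,R3,R4,R5,R7,R8,R9}
Step 13: reserve R11 A 6 -> on_hand[A=33 B=51 C=22 D=37] avail[A=23 B=42 C=5 D=29] open={R10,R11,R2,R3,R4,R5,R7,R8,R9}
Step 14: commit R10 -> on_hand[A=31 B=51 C=22 D=37] avail[A=23 B=42 C=5 D=29] open={R11,R2,R3,R4,R5,R7,R8,R9}
Step 15: reserve R12 A 9 -> on_hand[A=31 B=51 C=22 D=37] avail[A=14 B=42 C=5 D=29] open={R11,R12,R2,R3,R4,R5,R7,R8,R9}
Step 16: cancel R3 -> on_hand[A=31 B=51 C=22 D=37] avail[A=14 B=42 C=14 D=29] open={R11,R12,R2,R4,R5,R7,R8,R9}
Step 17: cancel R8 -> on_hand[A=31 B=51 C=22 D=37] avail[A=14 B=42 C=22 D=29] open={R11,R12,R2,R4,R5,R7,R9}
Step 18: reserve R13 A 4 -> on_hand[A=31 B=51 C=22 D=37] avail[A=10 B=42 C=22 D=29] open={R11,R12,R13,R2,R4,R5,R7,R9}
Step 19: reserve R14 C 4 -> on_hand[A=31 B=51 C=22 D=37] avail[A=10 B=42 C=18 D=29] open={R11,R12,R13,R14,R2,R4,R5,R7,R9}
Step 20: reserve R15 A 2 -> on_hand[A=31 B=51 C=22 D=37] avail[A=8 B=42 C=18 D=29] open={R11,R12,R13,R14,R15,R2,R4,R5,R7,R9}
Step 21: reserve R16 A 6 -> on_hand[A=31 B=51 C=22 D=37] avail[A=2 B=42 C=18 D=29] open={R11,R12,R13,R14,R15,R16,R2,R4,R5,R7,R9}
Step 22: commit R2 -> on_hand[A=31 B=45 C=22 D=37] avail[A=2 B=42 C=18 D=29] open={R11,R12,R13,R14,R15,R16,R4,R5,R7,R9}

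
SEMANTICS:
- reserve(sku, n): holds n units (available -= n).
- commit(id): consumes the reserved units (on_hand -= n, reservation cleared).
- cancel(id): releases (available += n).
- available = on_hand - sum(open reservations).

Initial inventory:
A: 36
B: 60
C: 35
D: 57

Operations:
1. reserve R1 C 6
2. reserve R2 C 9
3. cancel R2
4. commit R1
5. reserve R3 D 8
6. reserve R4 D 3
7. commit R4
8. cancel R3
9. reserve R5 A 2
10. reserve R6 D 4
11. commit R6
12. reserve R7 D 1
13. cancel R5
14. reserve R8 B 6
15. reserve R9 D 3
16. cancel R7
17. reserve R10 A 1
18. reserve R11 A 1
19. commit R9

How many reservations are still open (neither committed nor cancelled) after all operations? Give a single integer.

Answer: 3

Derivation:
Step 1: reserve R1 C 6 -> on_hand[A=36 B=60 C=35 D=57] avail[A=36 B=60 C=29 D=57] open={R1}
Step 2: reserve R2 C 9 -> on_hand[A=36 B=60 C=35 D=57] avail[A=36 B=60 C=20 D=57] open={R1,R2}
Step 3: cancel R2 -> on_hand[A=36 B=60 C=35 D=57] avail[A=36 B=60 C=29 D=57] open={R1}
Step 4: commit R1 -> on_hand[A=36 B=60 C=29 D=57] avail[A=36 B=60 C=29 D=57] open={}
Step 5: reserve R3 D 8 -> on_hand[A=36 B=60 C=29 D=57] avail[A=36 B=60 C=29 D=49] open={R3}
Step 6: reserve R4 D 3 -> on_hand[A=36 B=60 C=29 D=57] avail[A=36 B=60 C=29 D=46] open={R3,R4}
Step 7: commit R4 -> on_hand[A=36 B=60 C=29 D=54] avail[A=36 B=60 C=29 D=46] open={R3}
Step 8: cancel R3 -> on_hand[A=36 B=60 C=29 D=54] avail[A=36 B=60 C=29 D=54] open={}
Step 9: reserve R5 A 2 -> on_hand[A=36 B=60 C=29 D=54] avail[A=34 B=60 C=29 D=54] open={R5}
Step 10: reserve R6 D 4 -> on_hand[A=36 B=60 C=29 D=54] avail[A=34 B=60 C=29 D=50] open={R5,R6}
Step 11: commit R6 -> on_hand[A=36 B=60 C=29 D=50] avail[A=34 B=60 C=29 D=50] open={R5}
Step 12: reserve R7 D 1 -> on_hand[A=36 B=60 C=29 D=50] avail[A=34 B=60 C=29 D=49] open={R5,R7}
Step 13: cancel R5 -> on_hand[A=36 B=60 C=29 D=50] avail[A=36 B=60 C=29 D=49] open={R7}
Step 14: reserve R8 B 6 -> on_hand[A=36 B=60 C=29 D=50] avail[A=36 B=54 C=29 D=49] open={R7,R8}
Step 15: reserve R9 D 3 -> on_hand[A=36 B=60 C=29 D=50] avail[A=36 B=54 C=29 D=46] open={R7,R8,R9}
Step 16: cancel R7 -> on_hand[A=36 B=60 C=29 D=50] avail[A=36 B=54 C=29 D=47] open={R8,R9}
Step 17: reserve R10 A 1 -> on_hand[A=36 B=60 C=29 D=50] avail[A=35 B=54 C=29 D=47] open={R10,R8,R9}
Step 18: reserve R11 A 1 -> on_hand[A=36 B=60 C=29 D=50] avail[A=34 B=54 C=29 D=47] open={R10,R11,R8,R9}
Step 19: commit R9 -> on_hand[A=36 B=60 C=29 D=47] avail[A=34 B=54 C=29 D=47] open={R10,R11,R8}
Open reservations: ['R10', 'R11', 'R8'] -> 3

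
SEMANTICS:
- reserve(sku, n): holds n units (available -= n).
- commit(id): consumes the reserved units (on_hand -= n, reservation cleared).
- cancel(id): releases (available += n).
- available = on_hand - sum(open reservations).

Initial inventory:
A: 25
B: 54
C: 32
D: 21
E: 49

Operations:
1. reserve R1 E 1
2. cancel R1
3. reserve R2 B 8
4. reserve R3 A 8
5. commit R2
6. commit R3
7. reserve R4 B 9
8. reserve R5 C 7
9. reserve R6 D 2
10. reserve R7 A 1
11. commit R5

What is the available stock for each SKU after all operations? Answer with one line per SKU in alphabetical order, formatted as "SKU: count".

Answer: A: 16
B: 37
C: 25
D: 19
E: 49

Derivation:
Step 1: reserve R1 E 1 -> on_hand[A=25 B=54 C=32 D=21 E=49] avail[A=25 B=54 C=32 D=21 E=48] open={R1}
Step 2: cancel R1 -> on_hand[A=25 B=54 C=32 D=21 E=49] avail[A=25 B=54 C=32 D=21 E=49] open={}
Step 3: reserve R2 B 8 -> on_hand[A=25 B=54 C=32 D=21 E=49] avail[A=25 B=46 C=32 D=21 E=49] open={R2}
Step 4: reserve R3 A 8 -> on_hand[A=25 B=54 C=32 D=21 E=49] avail[A=17 B=46 C=32 D=21 E=49] open={R2,R3}
Step 5: commit R2 -> on_hand[A=25 B=46 C=32 D=21 E=49] avail[A=17 B=46 C=32 D=21 E=49] open={R3}
Step 6: commit R3 -> on_hand[A=17 B=46 C=32 D=21 E=49] avail[A=17 B=46 C=32 D=21 E=49] open={}
Step 7: reserve R4 B 9 -> on_hand[A=17 B=46 C=32 D=21 E=49] avail[A=17 B=37 C=32 D=21 E=49] open={R4}
Step 8: reserve R5 C 7 -> on_hand[A=17 B=46 C=32 D=21 E=49] avail[A=17 B=37 C=25 D=21 E=49] open={R4,R5}
Step 9: reserve R6 D 2 -> on_hand[A=17 B=46 C=32 D=21 E=49] avail[A=17 B=37 C=25 D=19 E=49] open={R4,R5,R6}
Step 10: reserve R7 A 1 -> on_hand[A=17 B=46 C=32 D=21 E=49] avail[A=16 B=37 C=25 D=19 E=49] open={R4,R5,R6,R7}
Step 11: commit R5 -> on_hand[A=17 B=46 C=25 D=21 E=49] avail[A=16 B=37 C=25 D=19 E=49] open={R4,R6,R7}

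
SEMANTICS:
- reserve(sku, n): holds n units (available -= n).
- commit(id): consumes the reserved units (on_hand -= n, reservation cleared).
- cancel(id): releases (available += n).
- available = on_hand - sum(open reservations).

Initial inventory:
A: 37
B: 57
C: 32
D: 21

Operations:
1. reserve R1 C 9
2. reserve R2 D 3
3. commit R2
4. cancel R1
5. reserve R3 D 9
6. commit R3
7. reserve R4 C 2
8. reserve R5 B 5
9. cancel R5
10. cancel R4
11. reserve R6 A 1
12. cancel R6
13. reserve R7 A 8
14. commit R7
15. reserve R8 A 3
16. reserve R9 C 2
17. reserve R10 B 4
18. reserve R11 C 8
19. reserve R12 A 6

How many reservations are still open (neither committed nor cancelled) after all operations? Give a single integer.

Step 1: reserve R1 C 9 -> on_hand[A=37 B=57 C=32 D=21] avail[A=37 B=57 C=23 D=21] open={R1}
Step 2: reserve R2 D 3 -> on_hand[A=37 B=57 C=32 D=21] avail[A=37 B=57 C=23 D=18] open={R1,R2}
Step 3: commit R2 -> on_hand[A=37 B=57 C=32 D=18] avail[A=37 B=57 C=23 D=18] open={R1}
Step 4: cancel R1 -> on_hand[A=37 B=57 C=32 D=18] avail[A=37 B=57 C=32 D=18] open={}
Step 5: reserve R3 D 9 -> on_hand[A=37 B=57 C=32 D=18] avail[A=37 B=57 C=32 D=9] open={R3}
Step 6: commit R3 -> on_hand[A=37 B=57 C=32 D=9] avail[A=37 B=57 C=32 D=9] open={}
Step 7: reserve R4 C 2 -> on_hand[A=37 B=57 C=32 D=9] avail[A=37 B=57 C=30 D=9] open={R4}
Step 8: reserve R5 B 5 -> on_hand[A=37 B=57 C=32 D=9] avail[A=37 B=52 C=30 D=9] open={R4,R5}
Step 9: cancel R5 -> on_hand[A=37 B=57 C=32 D=9] avail[A=37 B=57 C=30 D=9] open={R4}
Step 10: cancel R4 -> on_hand[A=37 B=57 C=32 D=9] avail[A=37 B=57 C=32 D=9] open={}
Step 11: reserve R6 A 1 -> on_hand[A=37 B=57 C=32 D=9] avail[A=36 B=57 C=32 D=9] open={R6}
Step 12: cancel R6 -> on_hand[A=37 B=57 C=32 D=9] avail[A=37 B=57 C=32 D=9] open={}
Step 13: reserve R7 A 8 -> on_hand[A=37 B=57 C=32 D=9] avail[A=29 B=57 C=32 D=9] open={R7}
Step 14: commit R7 -> on_hand[A=29 B=57 C=32 D=9] avail[A=29 B=57 C=32 D=9] open={}
Step 15: reserve R8 A 3 -> on_hand[A=29 B=57 C=32 D=9] avail[A=26 B=57 C=32 D=9] open={R8}
Step 16: reserve R9 C 2 -> on_hand[A=29 B=57 C=32 D=9] avail[A=26 B=57 C=30 D=9] open={R8,R9}
Step 17: reserve R10 B 4 -> on_hand[A=29 B=57 C=32 D=9] avail[A=26 B=53 C=30 D=9] open={R10,R8,R9}
Step 18: reserve R11 C 8 -> on_hand[A=29 B=57 C=32 D=9] avail[A=26 B=53 C=22 D=9] open={R10,R11,R8,R9}
Step 19: reserve R12 A 6 -> on_hand[A=29 B=57 C=32 D=9] avail[A=20 B=53 C=22 D=9] open={R10,R11,R12,R8,R9}
Open reservations: ['R10', 'R11', 'R12', 'R8', 'R9'] -> 5

Answer: 5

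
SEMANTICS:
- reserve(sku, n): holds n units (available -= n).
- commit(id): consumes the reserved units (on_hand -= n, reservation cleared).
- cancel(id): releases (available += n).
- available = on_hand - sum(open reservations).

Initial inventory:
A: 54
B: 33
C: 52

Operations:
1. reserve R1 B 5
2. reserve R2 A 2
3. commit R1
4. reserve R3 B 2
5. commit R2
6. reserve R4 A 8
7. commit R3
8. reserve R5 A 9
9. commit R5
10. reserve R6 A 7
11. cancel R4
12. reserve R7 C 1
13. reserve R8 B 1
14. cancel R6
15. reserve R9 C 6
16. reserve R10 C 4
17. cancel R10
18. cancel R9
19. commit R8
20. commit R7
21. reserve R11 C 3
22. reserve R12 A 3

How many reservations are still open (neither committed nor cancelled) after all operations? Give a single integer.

Step 1: reserve R1 B 5 -> on_hand[A=54 B=33 C=52] avail[A=54 B=28 C=52] open={R1}
Step 2: reserve R2 A 2 -> on_hand[A=54 B=33 C=52] avail[A=52 B=28 C=52] open={R1,R2}
Step 3: commit R1 -> on_hand[A=54 B=28 C=52] avail[A=52 B=28 C=52] open={R2}
Step 4: reserve R3 B 2 -> on_hand[A=54 B=28 C=52] avail[A=52 B=26 C=52] open={R2,R3}
Step 5: commit R2 -> on_hand[A=52 B=28 C=52] avail[A=52 B=26 C=52] open={R3}
Step 6: reserve R4 A 8 -> on_hand[A=52 B=28 C=52] avail[A=44 B=26 C=52] open={R3,R4}
Step 7: commit R3 -> on_hand[A=52 B=26 C=52] avail[A=44 B=26 C=52] open={R4}
Step 8: reserve R5 A 9 -> on_hand[A=52 B=26 C=52] avail[A=35 B=26 C=52] open={R4,R5}
Step 9: commit R5 -> on_hand[A=43 B=26 C=52] avail[A=35 B=26 C=52] open={R4}
Step 10: reserve R6 A 7 -> on_hand[A=43 B=26 C=52] avail[A=28 B=26 C=52] open={R4,R6}
Step 11: cancel R4 -> on_hand[A=43 B=26 C=52] avail[A=36 B=26 C=52] open={R6}
Step 12: reserve R7 C 1 -> on_hand[A=43 B=26 C=52] avail[A=36 B=26 C=51] open={R6,R7}
Step 13: reserve R8 B 1 -> on_hand[A=43 B=26 C=52] avail[A=36 B=25 C=51] open={R6,R7,R8}
Step 14: cancel R6 -> on_hand[A=43 B=26 C=52] avail[A=43 B=25 C=51] open={R7,R8}
Step 15: reserve R9 C 6 -> on_hand[A=43 B=26 C=52] avail[A=43 B=25 C=45] open={R7,R8,R9}
Step 16: reserve R10 C 4 -> on_hand[A=43 B=26 C=52] avail[A=43 B=25 C=41] open={R10,R7,R8,R9}
Step 17: cancel R10 -> on_hand[A=43 B=26 C=52] avail[A=43 B=25 C=45] open={R7,R8,R9}
Step 18: cancel R9 -> on_hand[A=43 B=26 C=52] avail[A=43 B=25 C=51] open={R7,R8}
Step 19: commit R8 -> on_hand[A=43 B=25 C=52] avail[A=43 B=25 C=51] open={R7}
Step 20: commit R7 -> on_hand[A=43 B=25 C=51] avail[A=43 B=25 C=51] open={}
Step 21: reserve R11 C 3 -> on_hand[A=43 B=25 C=51] avail[A=43 B=25 C=48] open={R11}
Step 22: reserve R12 A 3 -> on_hand[A=43 B=25 C=51] avail[A=40 B=25 C=48] open={R11,R12}
Open reservations: ['R11', 'R12'] -> 2

Answer: 2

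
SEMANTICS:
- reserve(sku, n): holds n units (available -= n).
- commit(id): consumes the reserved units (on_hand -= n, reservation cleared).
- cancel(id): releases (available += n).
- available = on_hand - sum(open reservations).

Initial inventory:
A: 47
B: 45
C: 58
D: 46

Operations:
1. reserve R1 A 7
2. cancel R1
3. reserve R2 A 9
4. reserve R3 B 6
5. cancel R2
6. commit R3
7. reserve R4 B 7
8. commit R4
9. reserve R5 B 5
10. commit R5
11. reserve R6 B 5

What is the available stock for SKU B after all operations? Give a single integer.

Answer: 22

Derivation:
Step 1: reserve R1 A 7 -> on_hand[A=47 B=45 C=58 D=46] avail[A=40 B=45 C=58 D=46] open={R1}
Step 2: cancel R1 -> on_hand[A=47 B=45 C=58 D=46] avail[A=47 B=45 C=58 D=46] open={}
Step 3: reserve R2 A 9 -> on_hand[A=47 B=45 C=58 D=46] avail[A=38 B=45 C=58 D=46] open={R2}
Step 4: reserve R3 B 6 -> on_hand[A=47 B=45 C=58 D=46] avail[A=38 B=39 C=58 D=46] open={R2,R3}
Step 5: cancel R2 -> on_hand[A=47 B=45 C=58 D=46] avail[A=47 B=39 C=58 D=46] open={R3}
Step 6: commit R3 -> on_hand[A=47 B=39 C=58 D=46] avail[A=47 B=39 C=58 D=46] open={}
Step 7: reserve R4 B 7 -> on_hand[A=47 B=39 C=58 D=46] avail[A=47 B=32 C=58 D=46] open={R4}
Step 8: commit R4 -> on_hand[A=47 B=32 C=58 D=46] avail[A=47 B=32 C=58 D=46] open={}
Step 9: reserve R5 B 5 -> on_hand[A=47 B=32 C=58 D=46] avail[A=47 B=27 C=58 D=46] open={R5}
Step 10: commit R5 -> on_hand[A=47 B=27 C=58 D=46] avail[A=47 B=27 C=58 D=46] open={}
Step 11: reserve R6 B 5 -> on_hand[A=47 B=27 C=58 D=46] avail[A=47 B=22 C=58 D=46] open={R6}
Final available[B] = 22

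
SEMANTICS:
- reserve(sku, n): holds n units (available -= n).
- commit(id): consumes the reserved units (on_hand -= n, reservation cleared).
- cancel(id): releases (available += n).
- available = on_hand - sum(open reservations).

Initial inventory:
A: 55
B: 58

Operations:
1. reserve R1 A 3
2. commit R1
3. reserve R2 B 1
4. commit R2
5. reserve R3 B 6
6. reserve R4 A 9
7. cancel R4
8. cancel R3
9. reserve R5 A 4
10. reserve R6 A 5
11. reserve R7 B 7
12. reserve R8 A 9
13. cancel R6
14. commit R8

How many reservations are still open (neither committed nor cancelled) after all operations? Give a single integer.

Step 1: reserve R1 A 3 -> on_hand[A=55 B=58] avail[A=52 B=58] open={R1}
Step 2: commit R1 -> on_hand[A=52 B=58] avail[A=52 B=58] open={}
Step 3: reserve R2 B 1 -> on_hand[A=52 B=58] avail[A=52 B=57] open={R2}
Step 4: commit R2 -> on_hand[A=52 B=57] avail[A=52 B=57] open={}
Step 5: reserve R3 B 6 -> on_hand[A=52 B=57] avail[A=52 B=51] open={R3}
Step 6: reserve R4 A 9 -> on_hand[A=52 B=57] avail[A=43 B=51] open={R3,R4}
Step 7: cancel R4 -> on_hand[A=52 B=57] avail[A=52 B=51] open={R3}
Step 8: cancel R3 -> on_hand[A=52 B=57] avail[A=52 B=57] open={}
Step 9: reserve R5 A 4 -> on_hand[A=52 B=57] avail[A=48 B=57] open={R5}
Step 10: reserve R6 A 5 -> on_hand[A=52 B=57] avail[A=43 B=57] open={R5,R6}
Step 11: reserve R7 B 7 -> on_hand[A=52 B=57] avail[A=43 B=50] open={R5,R6,R7}
Step 12: reserve R8 A 9 -> on_hand[A=52 B=57] avail[A=34 B=50] open={R5,R6,R7,R8}
Step 13: cancel R6 -> on_hand[A=52 B=57] avail[A=39 B=50] open={R5,R7,R8}
Step 14: commit R8 -> on_hand[A=43 B=57] avail[A=39 B=50] open={R5,R7}
Open reservations: ['R5', 'R7'] -> 2

Answer: 2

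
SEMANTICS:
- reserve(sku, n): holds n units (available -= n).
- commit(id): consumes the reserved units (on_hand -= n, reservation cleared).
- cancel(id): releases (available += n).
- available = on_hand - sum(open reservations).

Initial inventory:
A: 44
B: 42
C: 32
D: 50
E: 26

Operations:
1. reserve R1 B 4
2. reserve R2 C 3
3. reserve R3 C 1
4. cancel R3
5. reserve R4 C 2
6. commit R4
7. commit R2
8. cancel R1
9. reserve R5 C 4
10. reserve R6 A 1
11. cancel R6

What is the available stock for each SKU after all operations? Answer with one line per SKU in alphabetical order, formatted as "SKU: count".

Step 1: reserve R1 B 4 -> on_hand[A=44 B=42 C=32 D=50 E=26] avail[A=44 B=38 C=32 D=50 E=26] open={R1}
Step 2: reserve R2 C 3 -> on_hand[A=44 B=42 C=32 D=50 E=26] avail[A=44 B=38 C=29 D=50 E=26] open={R1,R2}
Step 3: reserve R3 C 1 -> on_hand[A=44 B=42 C=32 D=50 E=26] avail[A=44 B=38 C=28 D=50 E=26] open={R1,R2,R3}
Step 4: cancel R3 -> on_hand[A=44 B=42 C=32 D=50 E=26] avail[A=44 B=38 C=29 D=50 E=26] open={R1,R2}
Step 5: reserve R4 C 2 -> on_hand[A=44 B=42 C=32 D=50 E=26] avail[A=44 B=38 C=27 D=50 E=26] open={R1,R2,R4}
Step 6: commit R4 -> on_hand[A=44 B=42 C=30 D=50 E=26] avail[A=44 B=38 C=27 D=50 E=26] open={R1,R2}
Step 7: commit R2 -> on_hand[A=44 B=42 C=27 D=50 E=26] avail[A=44 B=38 C=27 D=50 E=26] open={R1}
Step 8: cancel R1 -> on_hand[A=44 B=42 C=27 D=50 E=26] avail[A=44 B=42 C=27 D=50 E=26] open={}
Step 9: reserve R5 C 4 -> on_hand[A=44 B=42 C=27 D=50 E=26] avail[A=44 B=42 C=23 D=50 E=26] open={R5}
Step 10: reserve R6 A 1 -> on_hand[A=44 B=42 C=27 D=50 E=26] avail[A=43 B=42 C=23 D=50 E=26] open={R5,R6}
Step 11: cancel R6 -> on_hand[A=44 B=42 C=27 D=50 E=26] avail[A=44 B=42 C=23 D=50 E=26] open={R5}

Answer: A: 44
B: 42
C: 23
D: 50
E: 26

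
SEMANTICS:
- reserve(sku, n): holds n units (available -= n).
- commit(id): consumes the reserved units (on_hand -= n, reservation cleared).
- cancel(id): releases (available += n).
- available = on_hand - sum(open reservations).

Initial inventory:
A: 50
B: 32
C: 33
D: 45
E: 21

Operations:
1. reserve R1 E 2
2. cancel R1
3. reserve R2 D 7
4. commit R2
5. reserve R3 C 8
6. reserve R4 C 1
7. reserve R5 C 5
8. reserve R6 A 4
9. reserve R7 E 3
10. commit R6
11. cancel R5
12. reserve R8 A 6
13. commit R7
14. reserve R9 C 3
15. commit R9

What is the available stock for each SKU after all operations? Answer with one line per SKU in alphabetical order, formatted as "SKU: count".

Step 1: reserve R1 E 2 -> on_hand[A=50 B=32 C=33 D=45 E=21] avail[A=50 B=32 C=33 D=45 E=19] open={R1}
Step 2: cancel R1 -> on_hand[A=50 B=32 C=33 D=45 E=21] avail[A=50 B=32 C=33 D=45 E=21] open={}
Step 3: reserve R2 D 7 -> on_hand[A=50 B=32 C=33 D=45 E=21] avail[A=50 B=32 C=33 D=38 E=21] open={R2}
Step 4: commit R2 -> on_hand[A=50 B=32 C=33 D=38 E=21] avail[A=50 B=32 C=33 D=38 E=21] open={}
Step 5: reserve R3 C 8 -> on_hand[A=50 B=32 C=33 D=38 E=21] avail[A=50 B=32 C=25 D=38 E=21] open={R3}
Step 6: reserve R4 C 1 -> on_hand[A=50 B=32 C=33 D=38 E=21] avail[A=50 B=32 C=24 D=38 E=21] open={R3,R4}
Step 7: reserve R5 C 5 -> on_hand[A=50 B=32 C=33 D=38 E=21] avail[A=50 B=32 C=19 D=38 E=21] open={R3,R4,R5}
Step 8: reserve R6 A 4 -> on_hand[A=50 B=32 C=33 D=38 E=21] avail[A=46 B=32 C=19 D=38 E=21] open={R3,R4,R5,R6}
Step 9: reserve R7 E 3 -> on_hand[A=50 B=32 C=33 D=38 E=21] avail[A=46 B=32 C=19 D=38 E=18] open={R3,R4,R5,R6,R7}
Step 10: commit R6 -> on_hand[A=46 B=32 C=33 D=38 E=21] avail[A=46 B=32 C=19 D=38 E=18] open={R3,R4,R5,R7}
Step 11: cancel R5 -> on_hand[A=46 B=32 C=33 D=38 E=21] avail[A=46 B=32 C=24 D=38 E=18] open={R3,R4,R7}
Step 12: reserve R8 A 6 -> on_hand[A=46 B=32 C=33 D=38 E=21] avail[A=40 B=32 C=24 D=38 E=18] open={R3,R4,R7,R8}
Step 13: commit R7 -> on_hand[A=46 B=32 C=33 D=38 E=18] avail[A=40 B=32 C=24 D=38 E=18] open={R3,R4,R8}
Step 14: reserve R9 C 3 -> on_hand[A=46 B=32 C=33 D=38 E=18] avail[A=40 B=32 C=21 D=38 E=18] open={R3,R4,R8,R9}
Step 15: commit R9 -> on_hand[A=46 B=32 C=30 D=38 E=18] avail[A=40 B=32 C=21 D=38 E=18] open={R3,R4,R8}

Answer: A: 40
B: 32
C: 21
D: 38
E: 18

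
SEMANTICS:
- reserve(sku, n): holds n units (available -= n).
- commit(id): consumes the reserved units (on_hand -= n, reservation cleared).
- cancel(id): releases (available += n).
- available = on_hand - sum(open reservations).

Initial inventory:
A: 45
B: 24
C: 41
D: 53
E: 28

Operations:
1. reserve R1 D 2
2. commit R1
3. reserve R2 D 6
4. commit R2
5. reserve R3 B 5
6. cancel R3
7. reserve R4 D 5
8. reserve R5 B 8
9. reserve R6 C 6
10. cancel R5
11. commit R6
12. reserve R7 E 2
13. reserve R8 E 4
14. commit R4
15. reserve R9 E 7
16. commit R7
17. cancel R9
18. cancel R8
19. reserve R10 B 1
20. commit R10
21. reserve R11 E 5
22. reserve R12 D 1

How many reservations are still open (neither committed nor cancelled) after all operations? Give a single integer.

Step 1: reserve R1 D 2 -> on_hand[A=45 B=24 C=41 D=53 E=28] avail[A=45 B=24 C=41 D=51 E=28] open={R1}
Step 2: commit R1 -> on_hand[A=45 B=24 C=41 D=51 E=28] avail[A=45 B=24 C=41 D=51 E=28] open={}
Step 3: reserve R2 D 6 -> on_hand[A=45 B=24 C=41 D=51 E=28] avail[A=45 B=24 C=41 D=45 E=28] open={R2}
Step 4: commit R2 -> on_hand[A=45 B=24 C=41 D=45 E=28] avail[A=45 B=24 C=41 D=45 E=28] open={}
Step 5: reserve R3 B 5 -> on_hand[A=45 B=24 C=41 D=45 E=28] avail[A=45 B=19 C=41 D=45 E=28] open={R3}
Step 6: cancel R3 -> on_hand[A=45 B=24 C=41 D=45 E=28] avail[A=45 B=24 C=41 D=45 E=28] open={}
Step 7: reserve R4 D 5 -> on_hand[A=45 B=24 C=41 D=45 E=28] avail[A=45 B=24 C=41 D=40 E=28] open={R4}
Step 8: reserve R5 B 8 -> on_hand[A=45 B=24 C=41 D=45 E=28] avail[A=45 B=16 C=41 D=40 E=28] open={R4,R5}
Step 9: reserve R6 C 6 -> on_hand[A=45 B=24 C=41 D=45 E=28] avail[A=45 B=16 C=35 D=40 E=28] open={R4,R5,R6}
Step 10: cancel R5 -> on_hand[A=45 B=24 C=41 D=45 E=28] avail[A=45 B=24 C=35 D=40 E=28] open={R4,R6}
Step 11: commit R6 -> on_hand[A=45 B=24 C=35 D=45 E=28] avail[A=45 B=24 C=35 D=40 E=28] open={R4}
Step 12: reserve R7 E 2 -> on_hand[A=45 B=24 C=35 D=45 E=28] avail[A=45 B=24 C=35 D=40 E=26] open={R4,R7}
Step 13: reserve R8 E 4 -> on_hand[A=45 B=24 C=35 D=45 E=28] avail[A=45 B=24 C=35 D=40 E=22] open={R4,R7,R8}
Step 14: commit R4 -> on_hand[A=45 B=24 C=35 D=40 E=28] avail[A=45 B=24 C=35 D=40 E=22] open={R7,R8}
Step 15: reserve R9 E 7 -> on_hand[A=45 B=24 C=35 D=40 E=28] avail[A=45 B=24 C=35 D=40 E=15] open={R7,R8,R9}
Step 16: commit R7 -> on_hand[A=45 B=24 C=35 D=40 E=26] avail[A=45 B=24 C=35 D=40 E=15] open={R8,R9}
Step 17: cancel R9 -> on_hand[A=45 B=24 C=35 D=40 E=26] avail[A=45 B=24 C=35 D=40 E=22] open={R8}
Step 18: cancel R8 -> on_hand[A=45 B=24 C=35 D=40 E=26] avail[A=45 B=24 C=35 D=40 E=26] open={}
Step 19: reserve R10 B 1 -> on_hand[A=45 B=24 C=35 D=40 E=26] avail[A=45 B=23 C=35 D=40 E=26] open={R10}
Step 20: commit R10 -> on_hand[A=45 B=23 C=35 D=40 E=26] avail[A=45 B=23 C=35 D=40 E=26] open={}
Step 21: reserve R11 E 5 -> on_hand[A=45 B=23 C=35 D=40 E=26] avail[A=45 B=23 C=35 D=40 E=21] open={R11}
Step 22: reserve R12 D 1 -> on_hand[A=45 B=23 C=35 D=40 E=26] avail[A=45 B=23 C=35 D=39 E=21] open={R11,R12}
Open reservations: ['R11', 'R12'] -> 2

Answer: 2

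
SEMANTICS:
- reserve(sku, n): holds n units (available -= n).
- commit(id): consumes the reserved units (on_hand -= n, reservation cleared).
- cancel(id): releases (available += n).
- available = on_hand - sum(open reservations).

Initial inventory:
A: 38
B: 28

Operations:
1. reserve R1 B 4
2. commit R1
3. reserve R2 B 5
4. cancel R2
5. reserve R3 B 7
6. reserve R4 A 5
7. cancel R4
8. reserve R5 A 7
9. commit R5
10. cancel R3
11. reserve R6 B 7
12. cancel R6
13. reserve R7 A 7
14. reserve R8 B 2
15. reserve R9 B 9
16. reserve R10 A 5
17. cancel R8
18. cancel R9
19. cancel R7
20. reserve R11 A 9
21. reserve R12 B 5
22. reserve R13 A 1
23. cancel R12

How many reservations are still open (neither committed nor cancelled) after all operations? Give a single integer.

Step 1: reserve R1 B 4 -> on_hand[A=38 B=28] avail[A=38 B=24] open={R1}
Step 2: commit R1 -> on_hand[A=38 B=24] avail[A=38 B=24] open={}
Step 3: reserve R2 B 5 -> on_hand[A=38 B=24] avail[A=38 B=19] open={R2}
Step 4: cancel R2 -> on_hand[A=38 B=24] avail[A=38 B=24] open={}
Step 5: reserve R3 B 7 -> on_hand[A=38 B=24] avail[A=38 B=17] open={R3}
Step 6: reserve R4 A 5 -> on_hand[A=38 B=24] avail[A=33 B=17] open={R3,R4}
Step 7: cancel R4 -> on_hand[A=38 B=24] avail[A=38 B=17] open={R3}
Step 8: reserve R5 A 7 -> on_hand[A=38 B=24] avail[A=31 B=17] open={R3,R5}
Step 9: commit R5 -> on_hand[A=31 B=24] avail[A=31 B=17] open={R3}
Step 10: cancel R3 -> on_hand[A=31 B=24] avail[A=31 B=24] open={}
Step 11: reserve R6 B 7 -> on_hand[A=31 B=24] avail[A=31 B=17] open={R6}
Step 12: cancel R6 -> on_hand[A=31 B=24] avail[A=31 B=24] open={}
Step 13: reserve R7 A 7 -> on_hand[A=31 B=24] avail[A=24 B=24] open={R7}
Step 14: reserve R8 B 2 -> on_hand[A=31 B=24] avail[A=24 B=22] open={R7,R8}
Step 15: reserve R9 B 9 -> on_hand[A=31 B=24] avail[A=24 B=13] open={R7,R8,R9}
Step 16: reserve R10 A 5 -> on_hand[A=31 B=24] avail[A=19 B=13] open={R10,R7,R8,R9}
Step 17: cancel R8 -> on_hand[A=31 B=24] avail[A=19 B=15] open={R10,R7,R9}
Step 18: cancel R9 -> on_hand[A=31 B=24] avail[A=19 B=24] open={R10,R7}
Step 19: cancel R7 -> on_hand[A=31 B=24] avail[A=26 B=24] open={R10}
Step 20: reserve R11 A 9 -> on_hand[A=31 B=24] avail[A=17 B=24] open={R10,R11}
Step 21: reserve R12 B 5 -> on_hand[A=31 B=24] avail[A=17 B=19] open={R10,R11,R12}
Step 22: reserve R13 A 1 -> on_hand[A=31 B=24] avail[A=16 B=19] open={R10,R11,R12,R13}
Step 23: cancel R12 -> on_hand[A=31 B=24] avail[A=16 B=24] open={R10,R11,R13}
Open reservations: ['R10', 'R11', 'R13'] -> 3

Answer: 3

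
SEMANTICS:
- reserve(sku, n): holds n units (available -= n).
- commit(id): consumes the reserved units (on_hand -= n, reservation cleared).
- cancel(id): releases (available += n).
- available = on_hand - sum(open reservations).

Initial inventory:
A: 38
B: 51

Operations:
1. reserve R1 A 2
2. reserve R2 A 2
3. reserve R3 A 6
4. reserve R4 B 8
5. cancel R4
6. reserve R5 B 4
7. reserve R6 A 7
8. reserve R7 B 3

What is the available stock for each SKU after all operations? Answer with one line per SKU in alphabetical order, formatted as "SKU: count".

Answer: A: 21
B: 44

Derivation:
Step 1: reserve R1 A 2 -> on_hand[A=38 B=51] avail[A=36 B=51] open={R1}
Step 2: reserve R2 A 2 -> on_hand[A=38 B=51] avail[A=34 B=51] open={R1,R2}
Step 3: reserve R3 A 6 -> on_hand[A=38 B=51] avail[A=28 B=51] open={R1,R2,R3}
Step 4: reserve R4 B 8 -> on_hand[A=38 B=51] avail[A=28 B=43] open={R1,R2,R3,R4}
Step 5: cancel R4 -> on_hand[A=38 B=51] avail[A=28 B=51] open={R1,R2,R3}
Step 6: reserve R5 B 4 -> on_hand[A=38 B=51] avail[A=28 B=47] open={R1,R2,R3,R5}
Step 7: reserve R6 A 7 -> on_hand[A=38 B=51] avail[A=21 B=47] open={R1,R2,R3,R5,R6}
Step 8: reserve R7 B 3 -> on_hand[A=38 B=51] avail[A=21 B=44] open={R1,R2,R3,R5,R6,R7}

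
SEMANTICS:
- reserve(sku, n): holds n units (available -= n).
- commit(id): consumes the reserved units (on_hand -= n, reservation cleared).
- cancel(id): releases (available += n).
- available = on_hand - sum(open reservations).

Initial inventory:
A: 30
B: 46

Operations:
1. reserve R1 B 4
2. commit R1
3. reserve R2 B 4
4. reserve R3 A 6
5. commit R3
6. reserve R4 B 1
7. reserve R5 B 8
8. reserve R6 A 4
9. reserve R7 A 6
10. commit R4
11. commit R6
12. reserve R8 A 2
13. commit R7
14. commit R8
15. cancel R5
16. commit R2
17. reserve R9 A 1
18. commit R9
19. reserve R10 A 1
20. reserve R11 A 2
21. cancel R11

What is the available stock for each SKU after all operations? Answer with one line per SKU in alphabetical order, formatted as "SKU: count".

Answer: A: 10
B: 37

Derivation:
Step 1: reserve R1 B 4 -> on_hand[A=30 B=46] avail[A=30 B=42] open={R1}
Step 2: commit R1 -> on_hand[A=30 B=42] avail[A=30 B=42] open={}
Step 3: reserve R2 B 4 -> on_hand[A=30 B=42] avail[A=30 B=38] open={R2}
Step 4: reserve R3 A 6 -> on_hand[A=30 B=42] avail[A=24 B=38] open={R2,R3}
Step 5: commit R3 -> on_hand[A=24 B=42] avail[A=24 B=38] open={R2}
Step 6: reserve R4 B 1 -> on_hand[A=24 B=42] avail[A=24 B=37] open={R2,R4}
Step 7: reserve R5 B 8 -> on_hand[A=24 B=42] avail[A=24 B=29] open={R2,R4,R5}
Step 8: reserve R6 A 4 -> on_hand[A=24 B=42] avail[A=20 B=29] open={R2,R4,R5,R6}
Step 9: reserve R7 A 6 -> on_hand[A=24 B=42] avail[A=14 B=29] open={R2,R4,R5,R6,R7}
Step 10: commit R4 -> on_hand[A=24 B=41] avail[A=14 B=29] open={R2,R5,R6,R7}
Step 11: commit R6 -> on_hand[A=20 B=41] avail[A=14 B=29] open={R2,R5,R7}
Step 12: reserve R8 A 2 -> on_hand[A=20 B=41] avail[A=12 B=29] open={R2,R5,R7,R8}
Step 13: commit R7 -> on_hand[A=14 B=41] avail[A=12 B=29] open={R2,R5,R8}
Step 14: commit R8 -> on_hand[A=12 B=41] avail[A=12 B=29] open={R2,R5}
Step 15: cancel R5 -> on_hand[A=12 B=41] avail[A=12 B=37] open={R2}
Step 16: commit R2 -> on_hand[A=12 B=37] avail[A=12 B=37] open={}
Step 17: reserve R9 A 1 -> on_hand[A=12 B=37] avail[A=11 B=37] open={R9}
Step 18: commit R9 -> on_hand[A=11 B=37] avail[A=11 B=37] open={}
Step 19: reserve R10 A 1 -> on_hand[A=11 B=37] avail[A=10 B=37] open={R10}
Step 20: reserve R11 A 2 -> on_hand[A=11 B=37] avail[A=8 B=37] open={R10,R11}
Step 21: cancel R11 -> on_hand[A=11 B=37] avail[A=10 B=37] open={R10}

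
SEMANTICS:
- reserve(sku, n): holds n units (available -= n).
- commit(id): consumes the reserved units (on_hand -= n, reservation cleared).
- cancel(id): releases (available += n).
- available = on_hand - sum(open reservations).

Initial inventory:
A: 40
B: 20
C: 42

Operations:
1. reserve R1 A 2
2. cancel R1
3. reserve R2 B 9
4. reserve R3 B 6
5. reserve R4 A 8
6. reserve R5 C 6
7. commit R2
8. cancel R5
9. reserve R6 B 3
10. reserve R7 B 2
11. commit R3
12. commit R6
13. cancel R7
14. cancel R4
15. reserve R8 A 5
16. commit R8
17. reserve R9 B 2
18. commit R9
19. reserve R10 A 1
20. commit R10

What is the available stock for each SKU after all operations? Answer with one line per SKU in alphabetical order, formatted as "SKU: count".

Answer: A: 34
B: 0
C: 42

Derivation:
Step 1: reserve R1 A 2 -> on_hand[A=40 B=20 C=42] avail[A=38 B=20 C=42] open={R1}
Step 2: cancel R1 -> on_hand[A=40 B=20 C=42] avail[A=40 B=20 C=42] open={}
Step 3: reserve R2 B 9 -> on_hand[A=40 B=20 C=42] avail[A=40 B=11 C=42] open={R2}
Step 4: reserve R3 B 6 -> on_hand[A=40 B=20 C=42] avail[A=40 B=5 C=42] open={R2,R3}
Step 5: reserve R4 A 8 -> on_hand[A=40 B=20 C=42] avail[A=32 B=5 C=42] open={R2,R3,R4}
Step 6: reserve R5 C 6 -> on_hand[A=40 B=20 C=42] avail[A=32 B=5 C=36] open={R2,R3,R4,R5}
Step 7: commit R2 -> on_hand[A=40 B=11 C=42] avail[A=32 B=5 C=36] open={R3,R4,R5}
Step 8: cancel R5 -> on_hand[A=40 B=11 C=42] avail[A=32 B=5 C=42] open={R3,R4}
Step 9: reserve R6 B 3 -> on_hand[A=40 B=11 C=42] avail[A=32 B=2 C=42] open={R3,R4,R6}
Step 10: reserve R7 B 2 -> on_hand[A=40 B=11 C=42] avail[A=32 B=0 C=42] open={R3,R4,R6,R7}
Step 11: commit R3 -> on_hand[A=40 B=5 C=42] avail[A=32 B=0 C=42] open={R4,R6,R7}
Step 12: commit R6 -> on_hand[A=40 B=2 C=42] avail[A=32 B=0 C=42] open={R4,R7}
Step 13: cancel R7 -> on_hand[A=40 B=2 C=42] avail[A=32 B=2 C=42] open={R4}
Step 14: cancel R4 -> on_hand[A=40 B=2 C=42] avail[A=40 B=2 C=42] open={}
Step 15: reserve R8 A 5 -> on_hand[A=40 B=2 C=42] avail[A=35 B=2 C=42] open={R8}
Step 16: commit R8 -> on_hand[A=35 B=2 C=42] avail[A=35 B=2 C=42] open={}
Step 17: reserve R9 B 2 -> on_hand[A=35 B=2 C=42] avail[A=35 B=0 C=42] open={R9}
Step 18: commit R9 -> on_hand[A=35 B=0 C=42] avail[A=35 B=0 C=42] open={}
Step 19: reserve R10 A 1 -> on_hand[A=35 B=0 C=42] avail[A=34 B=0 C=42] open={R10}
Step 20: commit R10 -> on_hand[A=34 B=0 C=42] avail[A=34 B=0 C=42] open={}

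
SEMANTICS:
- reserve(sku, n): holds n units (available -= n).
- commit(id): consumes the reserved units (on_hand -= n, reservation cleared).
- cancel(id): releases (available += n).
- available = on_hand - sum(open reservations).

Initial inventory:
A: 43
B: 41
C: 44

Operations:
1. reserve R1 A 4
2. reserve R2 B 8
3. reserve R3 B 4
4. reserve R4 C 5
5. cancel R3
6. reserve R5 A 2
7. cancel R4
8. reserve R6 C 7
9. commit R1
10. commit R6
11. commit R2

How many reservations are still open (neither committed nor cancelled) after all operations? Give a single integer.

Answer: 1

Derivation:
Step 1: reserve R1 A 4 -> on_hand[A=43 B=41 C=44] avail[A=39 B=41 C=44] open={R1}
Step 2: reserve R2 B 8 -> on_hand[A=43 B=41 C=44] avail[A=39 B=33 C=44] open={R1,R2}
Step 3: reserve R3 B 4 -> on_hand[A=43 B=41 C=44] avail[A=39 B=29 C=44] open={R1,R2,R3}
Step 4: reserve R4 C 5 -> on_hand[A=43 B=41 C=44] avail[A=39 B=29 C=39] open={R1,R2,R3,R4}
Step 5: cancel R3 -> on_hand[A=43 B=41 C=44] avail[A=39 B=33 C=39] open={R1,R2,R4}
Step 6: reserve R5 A 2 -> on_hand[A=43 B=41 C=44] avail[A=37 B=33 C=39] open={R1,R2,R4,R5}
Step 7: cancel R4 -> on_hand[A=43 B=41 C=44] avail[A=37 B=33 C=44] open={R1,R2,R5}
Step 8: reserve R6 C 7 -> on_hand[A=43 B=41 C=44] avail[A=37 B=33 C=37] open={R1,R2,R5,R6}
Step 9: commit R1 -> on_hand[A=39 B=41 C=44] avail[A=37 B=33 C=37] open={R2,R5,R6}
Step 10: commit R6 -> on_hand[A=39 B=41 C=37] avail[A=37 B=33 C=37] open={R2,R5}
Step 11: commit R2 -> on_hand[A=39 B=33 C=37] avail[A=37 B=33 C=37] open={R5}
Open reservations: ['R5'] -> 1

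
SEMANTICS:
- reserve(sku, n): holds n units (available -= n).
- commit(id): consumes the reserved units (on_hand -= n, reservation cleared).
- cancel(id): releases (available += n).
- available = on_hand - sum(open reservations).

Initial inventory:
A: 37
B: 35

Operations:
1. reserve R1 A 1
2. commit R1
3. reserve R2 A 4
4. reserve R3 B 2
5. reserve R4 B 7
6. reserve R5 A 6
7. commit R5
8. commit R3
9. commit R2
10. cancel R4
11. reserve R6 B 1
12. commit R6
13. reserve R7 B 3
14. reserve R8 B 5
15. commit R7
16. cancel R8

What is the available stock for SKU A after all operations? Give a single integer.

Answer: 26

Derivation:
Step 1: reserve R1 A 1 -> on_hand[A=37 B=35] avail[A=36 B=35] open={R1}
Step 2: commit R1 -> on_hand[A=36 B=35] avail[A=36 B=35] open={}
Step 3: reserve R2 A 4 -> on_hand[A=36 B=35] avail[A=32 B=35] open={R2}
Step 4: reserve R3 B 2 -> on_hand[A=36 B=35] avail[A=32 B=33] open={R2,R3}
Step 5: reserve R4 B 7 -> on_hand[A=36 B=35] avail[A=32 B=26] open={R2,R3,R4}
Step 6: reserve R5 A 6 -> on_hand[A=36 B=35] avail[A=26 B=26] open={R2,R3,R4,R5}
Step 7: commit R5 -> on_hand[A=30 B=35] avail[A=26 B=26] open={R2,R3,R4}
Step 8: commit R3 -> on_hand[A=30 B=33] avail[A=26 B=26] open={R2,R4}
Step 9: commit R2 -> on_hand[A=26 B=33] avail[A=26 B=26] open={R4}
Step 10: cancel R4 -> on_hand[A=26 B=33] avail[A=26 B=33] open={}
Step 11: reserve R6 B 1 -> on_hand[A=26 B=33] avail[A=26 B=32] open={R6}
Step 12: commit R6 -> on_hand[A=26 B=32] avail[A=26 B=32] open={}
Step 13: reserve R7 B 3 -> on_hand[A=26 B=32] avail[A=26 B=29] open={R7}
Step 14: reserve R8 B 5 -> on_hand[A=26 B=32] avail[A=26 B=24] open={R7,R8}
Step 15: commit R7 -> on_hand[A=26 B=29] avail[A=26 B=24] open={R8}
Step 16: cancel R8 -> on_hand[A=26 B=29] avail[A=26 B=29] open={}
Final available[A] = 26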